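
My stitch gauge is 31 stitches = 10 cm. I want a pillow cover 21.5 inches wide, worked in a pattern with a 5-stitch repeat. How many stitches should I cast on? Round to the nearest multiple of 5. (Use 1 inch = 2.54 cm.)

Cast on 170 stitches.

21.5 in = 21.5 × 2.54 = 54.61 cm.
31 / 10 = 3.1 sts/cm.
54.61 × 3.1 = 169.29 sts.
→ 170.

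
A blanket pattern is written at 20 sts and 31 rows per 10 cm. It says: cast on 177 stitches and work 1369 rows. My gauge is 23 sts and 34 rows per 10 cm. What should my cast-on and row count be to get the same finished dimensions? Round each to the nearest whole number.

Cast on 204 stitches; work 1501 rows.

Stitches: 177 × 23/20 = 203.55 → 204.
Rows: 1369 × 34/31 = 1501.48 → 1501.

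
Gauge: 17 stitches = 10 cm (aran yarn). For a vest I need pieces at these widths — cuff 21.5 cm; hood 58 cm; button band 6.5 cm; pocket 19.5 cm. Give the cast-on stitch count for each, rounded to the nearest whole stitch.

cuff 37; hood 99; button band 11; pocket 33.

Rate = 17/10 = 1.7 sts per cm.
cuff: 21.5 × 1.7 = 36.55 → 37.
hood: 58 × 1.7 = 98.60 → 99.
button band: 6.5 × 1.7 = 11.05 → 11.
pocket: 19.5 × 1.7 = 33.15 → 33.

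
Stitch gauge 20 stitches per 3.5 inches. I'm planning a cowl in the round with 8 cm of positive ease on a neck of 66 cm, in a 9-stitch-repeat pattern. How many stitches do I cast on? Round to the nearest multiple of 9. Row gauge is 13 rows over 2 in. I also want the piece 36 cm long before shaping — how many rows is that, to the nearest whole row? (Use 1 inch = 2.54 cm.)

Cast on 162 stitches; work 92 rows.

Finished = 66 + 8 = 74 cm.
74 cm × 1/2.54 = 29.13 inches.
20/3.5 = 5.714 sts per in; 29.13 × 5.714 = 166.48 sts.
Nearest multiple of 9 → 162.
36 cm = 14.17 inches; × 6.5 = 92.13 → 92 rows.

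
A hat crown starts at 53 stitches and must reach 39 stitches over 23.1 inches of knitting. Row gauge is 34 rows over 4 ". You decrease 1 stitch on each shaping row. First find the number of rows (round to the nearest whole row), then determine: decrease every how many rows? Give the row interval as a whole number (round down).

Rows = 23.1 × 8.5 = 196.4 → 196 rows.
Stitches to remove: 14 → 14 shaping rows (at 1 st each).
196 / 14 = 14.00 → every 14 rows.

Decrease every 14th row.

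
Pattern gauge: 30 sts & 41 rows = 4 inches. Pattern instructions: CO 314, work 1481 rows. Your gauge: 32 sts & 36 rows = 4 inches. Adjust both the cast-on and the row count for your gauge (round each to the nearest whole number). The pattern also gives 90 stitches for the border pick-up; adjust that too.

Cast on 335 stitches; work 1300 rows; border pick-up 96 stitches.

Stitches: 314 × 32/30 = 334.93 → 335.
Rows: 1481 × 36/41 = 1300.39 → 1300.
border pick-up: 90 × 32/30 = 96.00 → 96.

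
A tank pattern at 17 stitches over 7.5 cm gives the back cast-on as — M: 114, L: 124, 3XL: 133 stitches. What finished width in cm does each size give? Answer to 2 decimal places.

M 50.29 cm; L 54.71 cm; 3XL 58.68 cm.

17/7.5 = 2.267 sts per cm.
M: 114 / 2.267 = 50.294 → 50.29 cm.
L: 124 / 2.267 = 54.706 → 54.71 cm.
3XL: 133 / 2.267 = 58.676 → 58.68 cm.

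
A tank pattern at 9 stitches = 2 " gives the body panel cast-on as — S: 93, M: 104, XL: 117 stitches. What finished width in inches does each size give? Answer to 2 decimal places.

9/2 = 4.5 sts per in.
S: 93 / 4.5 = 20.667 → 20.67 in.
M: 104 / 4.5 = 23.111 → 23.11 in.
XL: 117 / 4.5 = 26.000 → 26.00 in.

S 20.67 inches; M 23.11 inches; XL 26.00 inches.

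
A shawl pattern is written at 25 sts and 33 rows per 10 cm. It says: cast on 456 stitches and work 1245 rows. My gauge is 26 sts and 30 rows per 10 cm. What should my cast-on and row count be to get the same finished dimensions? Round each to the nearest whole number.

Cast on 474 stitches; work 1132 rows.

Stitches: 456 × 26/25 = 474.24 → 474.
Rows: 1245 × 30/33 = 1131.82 → 1132.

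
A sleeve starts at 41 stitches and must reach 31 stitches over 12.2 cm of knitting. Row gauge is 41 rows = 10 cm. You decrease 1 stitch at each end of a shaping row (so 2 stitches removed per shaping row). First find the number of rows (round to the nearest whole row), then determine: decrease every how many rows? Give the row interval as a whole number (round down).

Decrease every 10th row.

Rows = 12.2 × 4.1 = 50.0 → 50 rows.
Stitches to remove: 10 → 5 shaping rows (at 2 st each).
50 / 5 = 10.00 → every 10 rows.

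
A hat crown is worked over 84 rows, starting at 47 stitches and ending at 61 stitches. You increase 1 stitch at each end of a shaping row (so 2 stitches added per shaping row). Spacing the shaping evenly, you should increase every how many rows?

Increase every 12th row.

Stitches to add: |61 − 47| = 14.
Shaping rows needed: 14 / 2 = 7.
84 rows / 7 = every 12 rows.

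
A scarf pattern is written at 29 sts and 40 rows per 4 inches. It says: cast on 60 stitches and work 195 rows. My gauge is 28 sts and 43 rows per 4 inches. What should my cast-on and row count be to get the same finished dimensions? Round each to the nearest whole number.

Cast on 58 stitches; work 210 rows.

Stitches: 60 × 28/29 = 57.93 → 58.
Rows: 195 × 43/40 = 209.62 → 210.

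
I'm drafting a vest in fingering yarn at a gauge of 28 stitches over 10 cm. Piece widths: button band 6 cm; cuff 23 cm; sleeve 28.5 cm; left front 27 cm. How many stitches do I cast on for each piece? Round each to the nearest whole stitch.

Rate = 28/10 = 2.8 sts per cm.
button band: 6 × 2.8 = 16.80 → 17.
cuff: 23 × 2.8 = 64.40 → 64.
sleeve: 28.5 × 2.8 = 79.80 → 80.
left front: 27 × 2.8 = 75.60 → 76.

button band 17; cuff 64; sleeve 80; left front 76.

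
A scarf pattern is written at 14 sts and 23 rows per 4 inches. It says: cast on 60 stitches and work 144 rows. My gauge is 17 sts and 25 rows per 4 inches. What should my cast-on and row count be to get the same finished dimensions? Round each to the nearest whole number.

Cast on 73 stitches; work 157 rows.

Stitches: 60 × 17/14 = 72.86 → 73.
Rows: 144 × 25/23 = 156.52 → 157.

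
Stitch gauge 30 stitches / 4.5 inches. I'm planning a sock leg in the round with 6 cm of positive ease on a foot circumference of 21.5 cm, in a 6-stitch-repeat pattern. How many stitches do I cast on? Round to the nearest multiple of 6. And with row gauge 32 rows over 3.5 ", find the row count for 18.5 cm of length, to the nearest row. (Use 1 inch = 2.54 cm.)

Cast on 72 stitches; work 67 rows.

Finished = 21.5 + 6 = 27.5 cm.
27.5 cm × 1/2.54 = 10.83 inches.
30/4.5 = 6.667 sts per in; 10.83 × 6.667 = 72.18 sts.
Nearest multiple of 6 → 72.
18.5 cm = 7.28 inches; × 9.143 = 66.59 → 67 rows.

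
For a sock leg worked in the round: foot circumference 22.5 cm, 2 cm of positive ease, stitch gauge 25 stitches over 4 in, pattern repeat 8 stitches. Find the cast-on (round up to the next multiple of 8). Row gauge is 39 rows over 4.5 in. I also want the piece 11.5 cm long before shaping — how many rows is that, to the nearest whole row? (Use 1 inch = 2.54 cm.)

Cast on 64 stitches; work 39 rows.

Finished = 22.5 + 2 = 24.5 cm.
24.5 cm × 1/2.54 = 9.65 inches.
25/4 = 6.25 sts per in; 9.65 × 6.25 = 60.29 sts.
Next multiple of 8 → 64.
11.5 cm = 4.53 inches; × 8.667 = 39.24 → 39 rows.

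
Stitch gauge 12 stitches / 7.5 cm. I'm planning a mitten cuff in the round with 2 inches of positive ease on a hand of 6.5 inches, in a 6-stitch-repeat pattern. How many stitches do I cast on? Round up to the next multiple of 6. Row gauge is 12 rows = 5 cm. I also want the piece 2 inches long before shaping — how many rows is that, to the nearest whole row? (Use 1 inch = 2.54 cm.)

Finished = 6.5 + 2 = 8.5 inches.
8.5 inches × 2.54 = 21.59 cm.
12/7.5 = 1.6 sts per cm; 21.59 × 1.6 = 34.54 sts.
Next multiple of 6 → 36.
2 inches = 5.08 cm; × 2.4 = 12.19 → 12 rows.

Cast on 36 stitches; work 12 rows.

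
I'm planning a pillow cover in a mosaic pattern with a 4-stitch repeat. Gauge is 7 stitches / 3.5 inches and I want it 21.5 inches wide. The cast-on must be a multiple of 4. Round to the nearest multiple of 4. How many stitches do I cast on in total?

7 / 3.5 = 2 sts per inch.
21.5 × 2 = 43.00 sts.
Nearest multiple of 4: 44.

44 stitches.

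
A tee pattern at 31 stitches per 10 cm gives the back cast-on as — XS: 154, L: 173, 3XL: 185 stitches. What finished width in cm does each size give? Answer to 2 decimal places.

31/10 = 3.1 sts per cm.
XS: 154 / 3.1 = 49.677 → 49.68 cm.
L: 173 / 3.1 = 55.806 → 55.81 cm.
3XL: 185 / 3.1 = 59.677 → 59.68 cm.

XS 49.68 cm; L 55.81 cm; 3XL 59.68 cm.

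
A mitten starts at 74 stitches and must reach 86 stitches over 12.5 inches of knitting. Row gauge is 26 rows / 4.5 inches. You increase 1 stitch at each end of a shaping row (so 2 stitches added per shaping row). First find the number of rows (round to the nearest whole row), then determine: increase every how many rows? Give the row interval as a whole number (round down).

Rows = 12.5 × 5.778 = 72.2 → 72 rows.
Stitches to add: 12 → 6 shaping rows (at 2 st each).
72 / 6 = 12.00 → every 12 rows.

Increase every 12th row.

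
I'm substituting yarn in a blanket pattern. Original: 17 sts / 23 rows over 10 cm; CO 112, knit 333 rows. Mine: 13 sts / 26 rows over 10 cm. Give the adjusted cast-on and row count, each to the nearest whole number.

Stitches: 112 × 13/17 = 85.65 → 86.
Rows: 333 × 26/23 = 376.43 → 376.

Cast on 86 stitches; work 376 rows.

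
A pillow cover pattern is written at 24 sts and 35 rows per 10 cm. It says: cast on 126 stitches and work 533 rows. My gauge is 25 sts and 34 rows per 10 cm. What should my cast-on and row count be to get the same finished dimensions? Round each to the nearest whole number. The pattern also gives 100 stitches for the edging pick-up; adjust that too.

Cast on 131 stitches; work 518 rows; edging pick-up 104 stitches.

Stitches: 126 × 25/24 = 131.25 → 131.
Rows: 533 × 34/35 = 517.77 → 518.
edging pick-up: 100 × 25/24 = 104.17 → 104.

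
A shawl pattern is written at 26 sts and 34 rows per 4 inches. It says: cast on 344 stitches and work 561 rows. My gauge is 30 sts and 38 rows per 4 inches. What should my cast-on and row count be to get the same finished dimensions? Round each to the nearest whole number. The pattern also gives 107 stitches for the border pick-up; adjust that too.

Cast on 397 stitches; work 627 rows; border pick-up 123 stitches.

Stitches: 344 × 30/26 = 396.92 → 397.
Rows: 561 × 38/34 = 627.00 → 627.
border pick-up: 107 × 30/26 = 123.46 → 123.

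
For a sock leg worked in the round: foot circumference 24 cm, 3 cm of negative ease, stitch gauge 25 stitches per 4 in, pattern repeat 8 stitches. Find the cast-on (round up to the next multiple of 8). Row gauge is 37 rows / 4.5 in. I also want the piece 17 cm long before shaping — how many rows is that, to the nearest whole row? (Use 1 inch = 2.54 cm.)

Cast on 56 stitches; work 55 rows.

Finished = 24 − 3 = 21 cm.
21 cm × 1/2.54 = 8.27 inches.
25/4 = 6.25 sts per in; 8.27 × 6.25 = 51.67 sts.
Next multiple of 8 → 56.
17 cm = 6.69 inches; × 8.222 = 55.03 → 55 rows.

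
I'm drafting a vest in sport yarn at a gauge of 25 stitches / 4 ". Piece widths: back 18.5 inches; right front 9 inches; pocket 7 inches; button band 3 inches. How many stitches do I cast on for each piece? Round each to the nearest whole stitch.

Rate = 25/4 = 6.25 sts per in.
back: 18.5 × 6.25 = 115.62 → 116.
right front: 9 × 6.25 = 56.25 → 56.
pocket: 7 × 6.25 = 43.75 → 44.
button band: 3 × 6.25 = 18.75 → 19.

back 116; right front 56; pocket 44; button band 19.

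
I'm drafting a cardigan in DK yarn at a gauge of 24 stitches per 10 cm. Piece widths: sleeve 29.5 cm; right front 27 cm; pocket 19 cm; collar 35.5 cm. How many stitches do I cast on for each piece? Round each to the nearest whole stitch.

sleeve 71; right front 65; pocket 46; collar 85.

Rate = 24/10 = 2.4 sts per cm.
sleeve: 29.5 × 2.4 = 70.80 → 71.
right front: 27 × 2.4 = 64.80 → 65.
pocket: 19 × 2.4 = 45.60 → 46.
collar: 35.5 × 2.4 = 85.20 → 85.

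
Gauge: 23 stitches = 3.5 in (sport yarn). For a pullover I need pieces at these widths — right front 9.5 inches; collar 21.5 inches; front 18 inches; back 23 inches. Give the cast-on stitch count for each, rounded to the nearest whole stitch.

right front 62; collar 141; front 118; back 151.

Rate = 23/3.5 = 6.571 sts per in.
right front: 9.5 × 6.571 = 62.43 → 62.
collar: 21.5 × 6.571 = 141.29 → 141.
front: 18 × 6.571 = 118.29 → 118.
back: 23 × 6.571 = 151.14 → 151.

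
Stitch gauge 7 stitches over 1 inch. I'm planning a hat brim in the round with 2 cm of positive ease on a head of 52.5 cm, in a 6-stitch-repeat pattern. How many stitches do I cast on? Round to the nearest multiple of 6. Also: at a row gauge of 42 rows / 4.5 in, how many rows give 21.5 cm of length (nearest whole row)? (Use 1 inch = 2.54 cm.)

Finished = 52.5 + 2 = 54.5 cm.
54.5 cm × 1/2.54 = 21.46 inches.
7/1 = 7 sts per in; 21.46 × 7 = 150.20 sts.
Nearest multiple of 6 → 150.
21.5 cm = 8.46 inches; × 9.333 = 79.00 → 79 rows.

Cast on 150 stitches; work 79 rows.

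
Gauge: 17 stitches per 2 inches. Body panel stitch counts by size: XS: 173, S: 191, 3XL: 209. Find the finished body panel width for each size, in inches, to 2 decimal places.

XS 20.35 inches; S 22.47 inches; 3XL 24.59 inches.

17/2 = 8.5 sts per in.
XS: 173 / 8.5 = 20.353 → 20.35 in.
S: 191 / 8.5 = 22.471 → 22.47 in.
3XL: 209 / 8.5 = 24.588 → 24.59 in.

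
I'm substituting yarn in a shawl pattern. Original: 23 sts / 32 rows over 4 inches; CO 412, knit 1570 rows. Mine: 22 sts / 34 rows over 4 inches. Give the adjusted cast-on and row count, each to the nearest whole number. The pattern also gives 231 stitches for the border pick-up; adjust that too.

Stitches: 412 × 22/23 = 394.09 → 394.
Rows: 1570 × 34/32 = 1668.12 → 1668.
border pick-up: 231 × 22/23 = 220.96 → 221.

Cast on 394 stitches; work 1668 rows; border pick-up 221 stitches.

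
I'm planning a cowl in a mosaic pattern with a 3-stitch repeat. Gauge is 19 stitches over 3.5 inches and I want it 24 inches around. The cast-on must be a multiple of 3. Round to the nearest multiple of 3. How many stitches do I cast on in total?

19 / 3.5 = 5.429 sts per inch.
24 × 5.429 = 130.29 sts.
Nearest multiple of 3: 129.

129 stitches.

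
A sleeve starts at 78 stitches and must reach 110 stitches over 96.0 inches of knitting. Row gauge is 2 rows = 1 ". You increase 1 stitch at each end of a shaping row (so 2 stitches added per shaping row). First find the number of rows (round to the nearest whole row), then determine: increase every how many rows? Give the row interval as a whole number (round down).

Rows = 96.0 × 2 = 192.0 → 192 rows.
Stitches to add: 32 → 16 shaping rows (at 2 st each).
192 / 16 = 12.00 → every 12 rows.

Increase every 12th row.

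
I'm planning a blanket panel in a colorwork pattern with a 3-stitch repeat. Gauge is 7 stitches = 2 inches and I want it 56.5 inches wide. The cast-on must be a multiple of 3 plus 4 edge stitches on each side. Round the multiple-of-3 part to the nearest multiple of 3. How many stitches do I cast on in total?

7 / 2 = 3.5 sts per inch.
56.5 × 3.5 = 197.75 sts.
Less 8 edge sts → 189.75 for the repeat.
Nearest multiple of 3: 189.
Add back 8 edge sts → 197.

CO 197 sts.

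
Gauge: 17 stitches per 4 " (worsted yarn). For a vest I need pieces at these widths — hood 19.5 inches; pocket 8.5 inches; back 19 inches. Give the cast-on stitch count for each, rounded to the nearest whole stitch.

Rate = 17/4 = 4.25 sts per in.
hood: 19.5 × 4.25 = 82.88 → 83.
pocket: 8.5 × 4.25 = 36.12 → 36.
back: 19 × 4.25 = 80.75 → 81.

hood 83; pocket 36; back 81.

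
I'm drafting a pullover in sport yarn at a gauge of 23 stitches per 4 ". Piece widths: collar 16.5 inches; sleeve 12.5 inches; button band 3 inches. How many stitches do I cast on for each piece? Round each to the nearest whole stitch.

Rate = 23/4 = 5.75 sts per in.
collar: 16.5 × 5.75 = 94.88 → 95.
sleeve: 12.5 × 5.75 = 71.88 → 72.
button band: 3 × 5.75 = 17.25 → 17.

collar 95; sleeve 72; button band 17.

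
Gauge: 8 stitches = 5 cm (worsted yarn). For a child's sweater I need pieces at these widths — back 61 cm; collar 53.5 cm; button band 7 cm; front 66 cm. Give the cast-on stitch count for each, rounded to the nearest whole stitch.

back 98; collar 86; button band 11; front 106.

Rate = 8/5 = 1.6 sts per cm.
back: 61 × 1.6 = 97.60 → 98.
collar: 53.5 × 1.6 = 85.60 → 86.
button band: 7 × 1.6 = 11.20 → 11.
front: 66 × 1.6 = 105.60 → 106.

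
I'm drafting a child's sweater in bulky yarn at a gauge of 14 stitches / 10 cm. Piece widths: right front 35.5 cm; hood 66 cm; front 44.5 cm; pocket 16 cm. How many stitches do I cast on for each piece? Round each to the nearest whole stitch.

Rate = 14/10 = 1.4 sts per cm.
right front: 35.5 × 1.4 = 49.70 → 50.
hood: 66 × 1.4 = 92.40 → 92.
front: 44.5 × 1.4 = 62.30 → 62.
pocket: 16 × 1.4 = 22.40 → 22.

right front 50; hood 92; front 62; pocket 22.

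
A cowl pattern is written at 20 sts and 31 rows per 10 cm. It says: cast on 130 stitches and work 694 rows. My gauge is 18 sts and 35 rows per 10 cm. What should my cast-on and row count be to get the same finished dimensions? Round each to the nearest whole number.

Stitches: 130 × 18/20 = 117.00 → 117.
Rows: 694 × 35/31 = 783.55 → 784.

Cast on 117 stitches; work 784 rows.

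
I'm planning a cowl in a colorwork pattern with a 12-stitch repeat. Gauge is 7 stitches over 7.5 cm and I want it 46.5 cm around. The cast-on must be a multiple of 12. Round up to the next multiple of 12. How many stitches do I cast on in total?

7 / 7.5 = 0.933 sts per cm.
46.5 × 0.933 = 43.40 sts.
Next multiple of 12: 48.

Cast on 48 stitches.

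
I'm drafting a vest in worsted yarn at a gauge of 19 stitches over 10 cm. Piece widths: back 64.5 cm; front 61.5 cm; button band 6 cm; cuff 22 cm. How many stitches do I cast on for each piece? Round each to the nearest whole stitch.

back 123; front 117; button band 11; cuff 42.

Rate = 19/10 = 1.9 sts per cm.
back: 64.5 × 1.9 = 122.55 → 123.
front: 61.5 × 1.9 = 116.85 → 117.
button band: 6 × 1.9 = 11.40 → 11.
cuff: 22 × 1.9 = 41.80 → 42.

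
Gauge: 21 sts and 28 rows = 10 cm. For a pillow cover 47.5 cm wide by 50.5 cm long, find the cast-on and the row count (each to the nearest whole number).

Stitch gauge = 21/10 = 2.1 sts/cm; 47.5 × 2.1 = 99.75 → 100 sts.
Row gauge = 28/10 = 2.8 rows/cm; 50.5 × 2.8 = 141.40 → 141 rows.

Cast on 100 stitches and work 141 rows.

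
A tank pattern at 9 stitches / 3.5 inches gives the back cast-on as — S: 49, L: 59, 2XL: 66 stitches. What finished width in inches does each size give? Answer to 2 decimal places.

9/3.5 = 2.571 sts per in.
S: 49 / 2.571 = 19.056 → 19.06 in.
L: 59 / 2.571 = 22.944 → 22.94 in.
2XL: 66 / 2.571 = 25.667 → 25.67 in.

S 19.06 inches; L 22.94 inches; 2XL 25.67 inches.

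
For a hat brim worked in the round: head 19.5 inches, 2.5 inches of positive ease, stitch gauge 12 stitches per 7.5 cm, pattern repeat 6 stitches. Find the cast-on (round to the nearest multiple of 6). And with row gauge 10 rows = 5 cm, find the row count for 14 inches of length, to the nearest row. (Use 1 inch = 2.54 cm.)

Cast on 90 stitches; work 71 rows.

Finished = 19.5 + 2.5 = 22 inches.
22 inches × 2.54 = 55.88 cm.
12/7.5 = 1.6 sts per cm; 55.88 × 1.6 = 89.41 sts.
Nearest multiple of 6 → 90.
14 inches = 35.56 cm; × 2 = 71.12 → 71 rows.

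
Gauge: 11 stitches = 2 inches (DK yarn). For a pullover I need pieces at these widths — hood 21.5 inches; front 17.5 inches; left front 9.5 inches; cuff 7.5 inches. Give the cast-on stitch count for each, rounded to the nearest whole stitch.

Rate = 11/2 = 5.5 sts per in.
hood: 21.5 × 5.5 = 118.25 → 118.
front: 17.5 × 5.5 = 96.25 → 96.
left front: 9.5 × 5.5 = 52.25 → 52.
cuff: 7.5 × 5.5 = 41.25 → 41.

hood 118; front 96; left front 52; cuff 41.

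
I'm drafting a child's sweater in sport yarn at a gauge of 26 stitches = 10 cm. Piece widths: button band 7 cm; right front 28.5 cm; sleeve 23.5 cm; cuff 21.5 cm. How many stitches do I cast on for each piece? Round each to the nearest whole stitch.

Rate = 26/10 = 2.6 sts per cm.
button band: 7 × 2.6 = 18.20 → 18.
right front: 28.5 × 2.6 = 74.10 → 74.
sleeve: 23.5 × 2.6 = 61.10 → 61.
cuff: 21.5 × 2.6 = 55.90 → 56.

button band 18; right front 74; sleeve 61; cuff 56.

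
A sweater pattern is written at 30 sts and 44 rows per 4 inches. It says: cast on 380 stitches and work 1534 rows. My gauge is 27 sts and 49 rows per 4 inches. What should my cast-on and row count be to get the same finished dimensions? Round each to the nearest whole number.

Stitches: 380 × 27/30 = 342.00 → 342.
Rows: 1534 × 49/44 = 1708.32 → 1708.

Cast on 342 stitches; work 1708 rows.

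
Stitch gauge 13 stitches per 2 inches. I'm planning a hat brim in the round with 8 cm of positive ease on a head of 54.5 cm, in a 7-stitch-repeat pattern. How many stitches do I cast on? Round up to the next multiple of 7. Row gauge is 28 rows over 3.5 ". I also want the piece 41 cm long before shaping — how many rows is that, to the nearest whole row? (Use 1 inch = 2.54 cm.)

Cast on 161 stitches; work 129 rows.

Finished = 54.5 + 8 = 62.5 cm.
62.5 cm × 1/2.54 = 24.61 inches.
13/2 = 6.5 sts per in; 24.61 × 6.5 = 159.94 sts.
Next multiple of 7 → 161.
41 cm = 16.14 inches; × 8 = 129.13 → 129 rows.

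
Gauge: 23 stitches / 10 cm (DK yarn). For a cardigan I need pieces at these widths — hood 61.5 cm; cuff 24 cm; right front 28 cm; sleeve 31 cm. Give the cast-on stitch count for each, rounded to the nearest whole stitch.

Rate = 23/10 = 2.3 sts per cm.
hood: 61.5 × 2.3 = 141.45 → 141.
cuff: 24 × 2.3 = 55.20 → 55.
right front: 28 × 2.3 = 64.40 → 64.
sleeve: 31 × 2.3 = 71.30 → 71.

hood 141; cuff 55; right front 64; sleeve 71.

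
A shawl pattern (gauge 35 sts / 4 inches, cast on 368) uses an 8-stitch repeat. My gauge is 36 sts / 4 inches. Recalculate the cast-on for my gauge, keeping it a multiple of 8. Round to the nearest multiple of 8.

368 × 36 / 35 = 378.51.
Nearest multiple of 8: 376.

Cast on 376 stitches.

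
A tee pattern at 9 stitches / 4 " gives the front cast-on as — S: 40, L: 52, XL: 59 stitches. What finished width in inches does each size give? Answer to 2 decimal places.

9/4 = 2.25 sts per in.
S: 40 / 2.25 = 17.778 → 17.78 in.
L: 52 / 2.25 = 23.111 → 23.11 in.
XL: 59 / 2.25 = 26.222 → 26.22 in.

S 17.78 inches; L 23.11 inches; XL 26.22 inches.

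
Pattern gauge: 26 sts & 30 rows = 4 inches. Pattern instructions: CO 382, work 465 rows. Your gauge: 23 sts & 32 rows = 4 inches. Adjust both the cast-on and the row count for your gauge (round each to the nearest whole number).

Stitches: 382 × 23/26 = 337.92 → 338.
Rows: 465 × 32/30 = 496.00 → 496.

Cast on 338 stitches; work 496 rows.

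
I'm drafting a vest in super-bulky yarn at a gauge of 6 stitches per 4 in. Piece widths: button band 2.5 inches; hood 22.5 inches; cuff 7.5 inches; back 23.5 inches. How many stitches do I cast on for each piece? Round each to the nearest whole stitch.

button band 4; hood 34; cuff 11; back 35.

Rate = 6/4 = 1.5 sts per in.
button band: 2.5 × 1.5 = 3.75 → 4.
hood: 22.5 × 1.5 = 33.75 → 34.
cuff: 7.5 × 1.5 = 11.25 → 11.
back: 23.5 × 1.5 = 35.25 → 35.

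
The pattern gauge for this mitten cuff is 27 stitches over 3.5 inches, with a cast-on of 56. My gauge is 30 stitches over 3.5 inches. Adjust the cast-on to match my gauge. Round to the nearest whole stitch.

Cast on 62 stitches.

Scale factor = 30 / 27 = 1.111.
56 × 30 / 27 = 62.22 sts.
→ 62 sts.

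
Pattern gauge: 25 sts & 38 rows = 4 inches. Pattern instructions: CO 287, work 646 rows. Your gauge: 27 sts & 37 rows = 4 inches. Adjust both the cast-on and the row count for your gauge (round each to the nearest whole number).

Cast on 310 stitches; work 629 rows.

Stitches: 287 × 27/25 = 309.96 → 310.
Rows: 646 × 37/38 = 629.00 → 629.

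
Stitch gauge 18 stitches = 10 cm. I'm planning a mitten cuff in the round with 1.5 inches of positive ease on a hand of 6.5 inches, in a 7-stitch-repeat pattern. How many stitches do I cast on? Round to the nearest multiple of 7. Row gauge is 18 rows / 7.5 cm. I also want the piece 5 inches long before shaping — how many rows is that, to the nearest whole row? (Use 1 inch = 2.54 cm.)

Finished = 6.5 + 1.5 = 8 inches.
8 inches × 2.54 = 20.32 cm.
18/10 = 1.8 sts per cm; 20.32 × 1.8 = 36.58 sts.
Nearest multiple of 7 → 35.
5 inches = 12.70 cm; × 2.4 = 30.48 → 30 rows.

Cast on 35 stitches; work 30 rows.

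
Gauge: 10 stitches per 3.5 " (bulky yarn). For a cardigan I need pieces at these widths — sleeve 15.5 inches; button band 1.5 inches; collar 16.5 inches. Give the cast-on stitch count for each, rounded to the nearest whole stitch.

Rate = 10/3.5 = 2.857 sts per in.
sleeve: 15.5 × 2.857 = 44.29 → 44.
button band: 1.5 × 2.857 = 4.29 → 4.
collar: 16.5 × 2.857 = 47.14 → 47.

sleeve 44; button band 4; collar 47.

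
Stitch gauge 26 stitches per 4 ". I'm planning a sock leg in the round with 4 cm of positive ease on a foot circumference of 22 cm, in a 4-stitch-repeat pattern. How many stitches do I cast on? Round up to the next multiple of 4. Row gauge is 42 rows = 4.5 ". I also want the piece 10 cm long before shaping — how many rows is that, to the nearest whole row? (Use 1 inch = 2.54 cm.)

Cast on 68 stitches; work 37 rows.

Finished = 22 + 4 = 26 cm.
26 cm × 1/2.54 = 10.24 inches.
26/4 = 6.5 sts per in; 10.24 × 6.5 = 66.54 sts.
Next multiple of 4 → 68.
10 cm = 3.94 inches; × 9.333 = 36.75 → 37 rows.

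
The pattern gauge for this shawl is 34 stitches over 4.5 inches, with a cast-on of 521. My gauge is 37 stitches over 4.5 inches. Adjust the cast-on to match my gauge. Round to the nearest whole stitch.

567 stitches.

Scale factor = 37 / 34 = 1.088.
521 × 37 / 34 = 566.97 sts.
→ 567 sts.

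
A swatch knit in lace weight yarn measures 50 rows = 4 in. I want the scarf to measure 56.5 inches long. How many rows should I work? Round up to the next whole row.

707 rows.

50 rows / 4 in = 12.5 rows per inch.
56.5 × 12.5 = 706.25 rows.
Round up → 707.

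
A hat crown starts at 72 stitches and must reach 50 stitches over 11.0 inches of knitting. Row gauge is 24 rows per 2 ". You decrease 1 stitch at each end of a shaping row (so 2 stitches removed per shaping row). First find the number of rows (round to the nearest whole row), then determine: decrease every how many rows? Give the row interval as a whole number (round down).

Rows = 11.0 × 12 = 132.0 → 132 rows.
Stitches to remove: 22 → 11 shaping rows (at 2 st each).
132 / 11 = 12.00 → every 12 rows.

Decrease every 12th row.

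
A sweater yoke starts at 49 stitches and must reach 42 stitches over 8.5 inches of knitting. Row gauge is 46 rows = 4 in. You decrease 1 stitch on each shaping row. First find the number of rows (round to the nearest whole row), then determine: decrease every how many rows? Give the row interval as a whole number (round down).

Rows = 8.5 × 11.5 = 97.8 → 98 rows.
Stitches to remove: 7 → 7 shaping rows (at 1 st each).
98 / 7 = 14.00 → every 14 rows.

Decrease every 14th row.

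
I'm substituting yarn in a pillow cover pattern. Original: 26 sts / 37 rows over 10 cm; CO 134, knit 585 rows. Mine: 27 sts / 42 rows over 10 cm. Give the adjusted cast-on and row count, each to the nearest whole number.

Stitches: 134 × 27/26 = 139.15 → 139.
Rows: 585 × 42/37 = 664.05 → 664.

Cast on 139 stitches; work 664 rows.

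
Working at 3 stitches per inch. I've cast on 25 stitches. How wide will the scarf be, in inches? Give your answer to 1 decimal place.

3 stitches / 1 inch = 3 stitches per inch.
25 / 3 = 8.33 inches.

8.3 inches.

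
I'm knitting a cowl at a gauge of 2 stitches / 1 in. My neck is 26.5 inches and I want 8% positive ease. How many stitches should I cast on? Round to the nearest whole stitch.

Finished = 26.5 × 1.08 = 28.62 in.
2 / 1 = 2 sts per inch.
28.62 × 2 = 57.24 sts.
→ 57 sts.

CO 57 sts.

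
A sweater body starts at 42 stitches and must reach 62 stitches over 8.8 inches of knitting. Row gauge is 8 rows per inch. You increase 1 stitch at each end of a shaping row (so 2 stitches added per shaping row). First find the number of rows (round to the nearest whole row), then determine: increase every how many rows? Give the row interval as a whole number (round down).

Increase every 7th row.

Rows = 8.8 × 8 = 70.4 → 70 rows.
Stitches to add: 20 → 10 shaping rows (at 2 st each).
70 / 10 = 7.00 → every 7 rows.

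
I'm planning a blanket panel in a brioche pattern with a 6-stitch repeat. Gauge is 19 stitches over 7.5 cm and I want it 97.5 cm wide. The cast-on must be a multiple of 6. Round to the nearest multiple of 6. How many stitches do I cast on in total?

246 stitches.

19 / 7.5 = 2.533 sts per cm.
97.5 × 2.533 = 247.00 sts.
Nearest multiple of 6: 246.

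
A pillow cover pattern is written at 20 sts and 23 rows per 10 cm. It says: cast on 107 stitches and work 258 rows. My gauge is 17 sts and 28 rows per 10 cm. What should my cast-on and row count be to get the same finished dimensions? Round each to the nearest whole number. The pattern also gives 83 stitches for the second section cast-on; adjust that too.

Stitches: 107 × 17/20 = 90.95 → 91.
Rows: 258 × 28/23 = 314.09 → 314.
second section cast-on: 83 × 17/20 = 70.55 → 71.

Cast on 91 stitches; work 314 rows; second section cast-on 71 stitches.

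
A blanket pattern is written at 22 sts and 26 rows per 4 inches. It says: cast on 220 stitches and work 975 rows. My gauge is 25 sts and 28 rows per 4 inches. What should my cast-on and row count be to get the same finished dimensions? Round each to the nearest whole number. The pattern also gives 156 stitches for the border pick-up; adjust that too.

Cast on 250 stitches; work 1050 rows; border pick-up 177 stitches.

Stitches: 220 × 25/22 = 250.00 → 250.
Rows: 975 × 28/26 = 1050.00 → 1050.
border pick-up: 156 × 25/22 = 177.27 → 177.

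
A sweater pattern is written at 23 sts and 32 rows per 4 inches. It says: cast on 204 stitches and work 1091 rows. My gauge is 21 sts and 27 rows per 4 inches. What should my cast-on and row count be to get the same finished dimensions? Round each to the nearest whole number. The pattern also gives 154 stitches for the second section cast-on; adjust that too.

Cast on 186 stitches; work 921 rows; second section cast-on 141 stitches.

Stitches: 204 × 21/23 = 186.26 → 186.
Rows: 1091 × 27/32 = 920.53 → 921.
second section cast-on: 154 × 21/23 = 140.61 → 141.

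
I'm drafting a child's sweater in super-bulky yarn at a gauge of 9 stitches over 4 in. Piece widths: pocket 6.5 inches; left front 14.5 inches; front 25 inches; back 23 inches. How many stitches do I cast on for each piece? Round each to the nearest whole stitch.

pocket 15; left front 33; front 56; back 52.

Rate = 9/4 = 2.25 sts per in.
pocket: 6.5 × 2.25 = 14.62 → 15.
left front: 14.5 × 2.25 = 32.62 → 33.
front: 25 × 2.25 = 56.25 → 56.
back: 23 × 2.25 = 51.75 → 52.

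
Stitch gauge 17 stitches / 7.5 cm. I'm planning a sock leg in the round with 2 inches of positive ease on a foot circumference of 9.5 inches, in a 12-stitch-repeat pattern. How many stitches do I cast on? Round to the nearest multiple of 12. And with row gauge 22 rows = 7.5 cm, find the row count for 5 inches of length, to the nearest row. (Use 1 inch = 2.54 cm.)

Cast on 72 stitches; work 37 rows.

Finished = 9.5 + 2 = 11.5 inches.
11.5 inches × 2.54 = 29.21 cm.
17/7.5 = 2.267 sts per cm; 29.21 × 2.267 = 66.21 sts.
Nearest multiple of 12 → 72.
5 inches = 12.70 cm; × 2.933 = 37.25 → 37 rows.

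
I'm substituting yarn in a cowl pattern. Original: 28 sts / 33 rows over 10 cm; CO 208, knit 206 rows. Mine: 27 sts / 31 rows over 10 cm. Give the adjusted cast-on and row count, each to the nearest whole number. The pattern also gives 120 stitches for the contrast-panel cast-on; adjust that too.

Cast on 201 stitches; work 194 rows; contrast-panel cast-on 116 stitches.

Stitches: 208 × 27/28 = 200.57 → 201.
Rows: 206 × 31/33 = 193.52 → 194.
contrast-panel cast-on: 120 × 27/28 = 115.71 → 116.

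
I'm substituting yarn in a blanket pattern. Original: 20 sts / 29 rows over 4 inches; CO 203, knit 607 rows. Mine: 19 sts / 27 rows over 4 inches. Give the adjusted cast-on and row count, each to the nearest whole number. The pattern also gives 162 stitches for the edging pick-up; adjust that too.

Cast on 193 stitches; work 565 rows; edging pick-up 154 stitches.

Stitches: 203 × 19/20 = 192.85 → 193.
Rows: 607 × 27/29 = 565.14 → 565.
edging pick-up: 162 × 19/20 = 153.90 → 154.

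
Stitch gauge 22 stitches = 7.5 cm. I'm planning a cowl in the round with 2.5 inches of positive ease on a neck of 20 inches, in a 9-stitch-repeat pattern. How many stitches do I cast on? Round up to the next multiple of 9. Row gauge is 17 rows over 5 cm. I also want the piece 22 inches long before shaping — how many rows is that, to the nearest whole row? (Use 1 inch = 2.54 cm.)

Finished = 20 + 2.5 = 22.5 inches.
22.5 inches × 2.54 = 57.15 cm.
22/7.5 = 2.933 sts per cm; 57.15 × 2.933 = 167.64 sts.
Next multiple of 9 → 171.
22 inches = 55.88 cm; × 3.4 = 189.99 → 190 rows.

Cast on 171 stitches; work 190 rows.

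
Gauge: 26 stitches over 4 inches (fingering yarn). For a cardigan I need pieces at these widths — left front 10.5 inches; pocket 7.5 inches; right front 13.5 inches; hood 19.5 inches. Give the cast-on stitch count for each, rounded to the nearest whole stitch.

Rate = 26/4 = 6.5 sts per in.
left front: 10.5 × 6.5 = 68.25 → 68.
pocket: 7.5 × 6.5 = 48.75 → 49.
right front: 13.5 × 6.5 = 87.75 → 88.
hood: 19.5 × 6.5 = 126.75 → 127.

left front 68; pocket 49; right front 88; hood 127.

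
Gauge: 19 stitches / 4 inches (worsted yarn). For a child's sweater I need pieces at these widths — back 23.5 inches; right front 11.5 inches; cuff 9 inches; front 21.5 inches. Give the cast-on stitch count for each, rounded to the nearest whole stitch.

back 112; right front 55; cuff 43; front 102.

Rate = 19/4 = 4.75 sts per in.
back: 23.5 × 4.75 = 111.62 → 112.
right front: 11.5 × 4.75 = 54.62 → 55.
cuff: 9 × 4.75 = 42.75 → 43.
front: 21.5 × 4.75 = 102.12 → 102.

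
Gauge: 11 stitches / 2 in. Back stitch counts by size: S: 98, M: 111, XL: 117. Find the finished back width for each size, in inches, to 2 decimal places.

S 17.82 inches; M 20.18 inches; XL 21.27 inches.

11/2 = 5.5 sts per in.
S: 98 / 5.5 = 17.818 → 17.82 in.
M: 111 / 5.5 = 20.182 → 20.18 in.
XL: 117 / 5.5 = 21.273 → 21.27 in.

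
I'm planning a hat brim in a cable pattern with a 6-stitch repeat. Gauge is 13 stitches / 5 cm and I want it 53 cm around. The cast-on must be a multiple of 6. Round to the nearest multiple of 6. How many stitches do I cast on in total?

138 stitches.

13 / 5 = 2.6 sts per cm.
53 × 2.6 = 137.80 sts.
Nearest multiple of 6: 138.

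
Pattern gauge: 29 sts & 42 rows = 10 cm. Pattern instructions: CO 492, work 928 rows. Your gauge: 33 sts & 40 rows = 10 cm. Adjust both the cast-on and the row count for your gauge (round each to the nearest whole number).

Stitches: 492 × 33/29 = 559.86 → 560.
Rows: 928 × 40/42 = 883.81 → 884.

Cast on 560 stitches; work 884 rows.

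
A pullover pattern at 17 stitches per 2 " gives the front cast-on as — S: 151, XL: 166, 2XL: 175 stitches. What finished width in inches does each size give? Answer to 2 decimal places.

S 17.76 inches; XL 19.53 inches; 2XL 20.59 inches.

17/2 = 8.5 sts per in.
S: 151 / 8.5 = 17.765 → 17.76 in.
XL: 166 / 8.5 = 19.529 → 19.53 in.
2XL: 175 / 8.5 = 20.588 → 20.59 in.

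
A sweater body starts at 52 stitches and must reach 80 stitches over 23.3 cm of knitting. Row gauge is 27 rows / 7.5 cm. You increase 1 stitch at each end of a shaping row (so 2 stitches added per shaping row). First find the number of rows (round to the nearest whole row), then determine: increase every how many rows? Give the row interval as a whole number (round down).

Increase every 6th row.

Rows = 23.3 × 3.6 = 83.9 → 84 rows.
Stitches to add: 28 → 14 shaping rows (at 2 st each).
84 / 14 = 6.00 → every 6 rows.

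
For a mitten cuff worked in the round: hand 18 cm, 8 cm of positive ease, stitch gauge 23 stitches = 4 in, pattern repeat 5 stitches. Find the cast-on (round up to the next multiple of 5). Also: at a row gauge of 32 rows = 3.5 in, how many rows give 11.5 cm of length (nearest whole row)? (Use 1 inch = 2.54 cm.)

Finished = 18 + 8 = 26 cm.
26 cm × 1/2.54 = 10.24 inches.
23/4 = 5.75 sts per in; 10.24 × 5.75 = 58.86 sts.
Next multiple of 5 → 60.
11.5 cm = 4.53 inches; × 9.143 = 41.39 → 41 rows.

Cast on 60 stitches; work 41 rows.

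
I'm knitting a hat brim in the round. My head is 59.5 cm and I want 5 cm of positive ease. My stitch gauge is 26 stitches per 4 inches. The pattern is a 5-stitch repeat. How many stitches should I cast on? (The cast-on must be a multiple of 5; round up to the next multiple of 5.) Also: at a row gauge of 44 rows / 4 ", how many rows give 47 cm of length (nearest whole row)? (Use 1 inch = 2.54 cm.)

Cast on 170 stitches; work 204 rows.

Finished = 59.5 + 5 = 64.5 cm.
64.5 cm × 1/2.54 = 25.39 inches.
26/4 = 6.5 sts per in; 25.39 × 6.5 = 165.06 sts.
Next multiple of 5 → 170.
47 cm = 18.50 inches; × 11 = 203.54 → 204 rows.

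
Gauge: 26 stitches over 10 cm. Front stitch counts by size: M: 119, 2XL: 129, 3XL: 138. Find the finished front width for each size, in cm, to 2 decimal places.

26/10 = 2.6 sts per cm.
M: 119 / 2.6 = 45.769 → 45.77 cm.
2XL: 129 / 2.6 = 49.615 → 49.62 cm.
3XL: 138 / 2.6 = 53.077 → 53.08 cm.

M 45.77 cm; 2XL 49.62 cm; 3XL 53.08 cm.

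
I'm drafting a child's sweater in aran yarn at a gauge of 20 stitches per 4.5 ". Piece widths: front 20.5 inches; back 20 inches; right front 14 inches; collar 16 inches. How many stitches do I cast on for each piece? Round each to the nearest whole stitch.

front 91; back 89; right front 62; collar 71.

Rate = 20/4.5 = 4.444 sts per in.
front: 20.5 × 4.444 = 91.11 → 91.
back: 20 × 4.444 = 88.89 → 89.
right front: 14 × 4.444 = 62.22 → 62.
collar: 16 × 4.444 = 71.11 → 71.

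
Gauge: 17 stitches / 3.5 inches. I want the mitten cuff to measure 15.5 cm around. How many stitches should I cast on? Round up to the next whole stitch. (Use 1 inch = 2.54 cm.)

CO 30 sts.

15.5 cm = 6.10 in.
17 stitches / 3.5 in = 4.857 stitches per inch.
6.10 × 4.857 = 29.64 stitches.
Round up → 30.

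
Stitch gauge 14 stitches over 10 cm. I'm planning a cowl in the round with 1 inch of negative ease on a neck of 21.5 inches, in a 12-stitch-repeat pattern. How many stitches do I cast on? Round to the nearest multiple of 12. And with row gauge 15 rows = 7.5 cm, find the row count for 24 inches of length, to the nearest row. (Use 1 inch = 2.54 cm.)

Finished = 21.5 − 1 = 20.5 inches.
20.5 inches × 2.54 = 52.07 cm.
14/10 = 1.4 sts per cm; 52.07 × 1.4 = 72.90 sts.
Nearest multiple of 12 → 72.
24 inches = 60.96 cm; × 2 = 121.92 → 122 rows.

Cast on 72 stitches; work 122 rows.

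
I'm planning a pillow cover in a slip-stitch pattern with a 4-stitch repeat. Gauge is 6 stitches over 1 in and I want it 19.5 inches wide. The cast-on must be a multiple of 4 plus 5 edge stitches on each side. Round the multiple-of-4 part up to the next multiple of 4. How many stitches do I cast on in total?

Cast on 118 stitches.

6 / 1 = 6 sts per inch.
19.5 × 6 = 117.00 sts.
Less 10 edge sts → 107.00 for the repeat.
Next multiple of 4: 108.
Add back 10 edge sts → 118.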